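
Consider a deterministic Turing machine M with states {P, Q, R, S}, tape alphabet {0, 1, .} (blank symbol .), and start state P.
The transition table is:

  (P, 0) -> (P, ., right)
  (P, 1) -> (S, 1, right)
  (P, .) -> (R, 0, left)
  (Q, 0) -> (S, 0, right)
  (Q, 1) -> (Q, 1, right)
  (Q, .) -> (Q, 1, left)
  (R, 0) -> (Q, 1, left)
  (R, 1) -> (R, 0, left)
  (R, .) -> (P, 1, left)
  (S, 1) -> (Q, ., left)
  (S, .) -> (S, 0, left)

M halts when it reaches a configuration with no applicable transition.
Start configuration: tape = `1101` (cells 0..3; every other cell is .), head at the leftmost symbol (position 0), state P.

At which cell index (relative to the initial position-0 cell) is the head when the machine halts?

2

state=P head=0 tape=[1]101   (P,1)→(S,1,right)
state=S head=1 tape=1[1]01   (S,1)→(Q,.,left)
state=Q head=0 tape=[1].01   (Q,1)→(Q,1,right)
state=Q head=1 tape=1[.]01   (Q,.)→(Q,1,left)
state=Q head=0 tape=[1]101   (Q,1)→(Q,1,right)
state=Q head=1 tape=1[1]01   (Q,1)→(Q,1,right)
state=Q head=2 tape=11[0]1   (Q,0)→(S,0,right)
state=S head=3 tape=110[1]   (S,1)→(Q,.,left)
state=Q head=2 tape=11[0].   (Q,0)→(S,0,right)
state=S head=3 tape=110[.]   (S,.)→(S,0,left)
state=S head=2 tape=11[0]0
At halt the head is at cell 2.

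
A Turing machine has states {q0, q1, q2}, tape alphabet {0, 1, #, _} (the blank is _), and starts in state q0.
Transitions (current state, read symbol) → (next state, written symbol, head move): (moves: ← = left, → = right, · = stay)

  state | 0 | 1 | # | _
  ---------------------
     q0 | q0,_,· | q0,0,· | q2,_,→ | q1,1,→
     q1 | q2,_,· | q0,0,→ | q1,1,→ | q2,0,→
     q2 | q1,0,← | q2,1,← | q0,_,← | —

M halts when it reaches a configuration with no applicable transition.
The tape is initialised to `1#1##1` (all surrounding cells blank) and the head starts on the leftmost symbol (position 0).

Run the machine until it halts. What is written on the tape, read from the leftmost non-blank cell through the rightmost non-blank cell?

11001010

state=q0 head=0 tape=[1]#1##1___   (q0,1)→(q0,0,·)
state=q0 head=0 tape=[0]#1##1___   (q0,0)→(q0,_,·)
state=q0 head=0 tape=[_]#1##1___   (q0,_)→(q1,1,→)
state=q1 head=1 tape=1[#]1##1___   (q1,#)→(q1,1,→)
state=q1 head=2 tape=11[1]##1___   (q1,1)→(q0,0,→)
state=q0 head=3 tape=110[#]#1___   (q0,#)→(q2,_,→)
state=q2 head=4 tape=110_[#]1___   (q2,#)→(q0,_,←)
state=q0 head=3 tape=110[_]_1___   (q0,_)→(q1,1,→)
state=q1 head=4 tape=1101[_]1___   (q1,_)→(q2,0,→)
state=q2 head=5 tape=11010[1]___   (q2,1)→(q2,1,←)
state=q2 head=4 tape=1101[0]1___   (q2,0)→(q1,0,←)
state=q1 head=3 tape=110[1]01___   (q1,1)→(q0,0,→)
state=q0 head=4 tape=1100[0]1___   (q0,0)→(q0,_,·)
state=q0 head=4 tape=1100[_]1___   (q0,_)→(q1,1,→)
state=q1 head=5 tape=11001[1]___   (q1,1)→(q0,0,→)
state=q0 head=6 tape=110010[_]__   (q0,_)→(q1,1,→)
state=q1 head=7 tape=1100101[_]_   (q1,_)→(q2,0,→)
state=q2 head=8 tape=11001010[_]
The non-blank tape span at halt is 11001010.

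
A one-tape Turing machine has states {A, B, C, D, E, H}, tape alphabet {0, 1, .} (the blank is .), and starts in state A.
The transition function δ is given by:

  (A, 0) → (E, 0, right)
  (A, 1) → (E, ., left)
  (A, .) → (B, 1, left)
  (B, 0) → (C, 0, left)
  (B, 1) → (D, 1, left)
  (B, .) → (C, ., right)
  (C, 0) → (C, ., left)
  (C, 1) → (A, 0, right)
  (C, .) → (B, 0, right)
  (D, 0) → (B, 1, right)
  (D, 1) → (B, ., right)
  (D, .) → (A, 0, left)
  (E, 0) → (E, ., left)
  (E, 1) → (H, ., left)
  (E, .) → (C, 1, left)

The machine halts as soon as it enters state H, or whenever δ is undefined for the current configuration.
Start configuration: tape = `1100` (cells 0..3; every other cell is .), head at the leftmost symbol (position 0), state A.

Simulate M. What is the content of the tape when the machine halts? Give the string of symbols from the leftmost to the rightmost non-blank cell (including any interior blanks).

state=A head=0 tape=....[1]100   (A,1)→(E,.,left)
state=E head=-1 tape=...[.].100   (E,.)→(C,1,left)
state=C head=-2 tape=..[.]1.100   (C,.)→(B,0,right)
state=B head=-1 tape=..0[1].100   (B,1)→(D,1,left)
state=D head=-2 tape=..[0]1.100   (D,0)→(B,1,right)
state=B head=-1 tape=..1[1].100   (B,1)→(D,1,left)
state=D head=-2 tape=..[1]1.100   (D,1)→(B,.,right)
state=B head=-1 tape=...[1].100   (B,1)→(D,1,left)
state=D head=-2 tape=..[.]1.100   (D,.)→(A,0,left)
state=A head=-3 tape=.[.]01.100   (A,.)→(B,1,left)
state=B head=-4 tape=[.]101.100   (B,.)→(C,.,right)
state=C head=-3 tape=.[1]01.100   (C,1)→(A,0,right)
state=A head=-2 tape=.0[0]1.100   (A,0)→(E,0,right)
state=E head=-1 tape=.00[1].100   (E,1)→(H,.,left)
state=H head=-2 tape=.0[0]..100
The non-blank tape span at halt is 00..100.

00..100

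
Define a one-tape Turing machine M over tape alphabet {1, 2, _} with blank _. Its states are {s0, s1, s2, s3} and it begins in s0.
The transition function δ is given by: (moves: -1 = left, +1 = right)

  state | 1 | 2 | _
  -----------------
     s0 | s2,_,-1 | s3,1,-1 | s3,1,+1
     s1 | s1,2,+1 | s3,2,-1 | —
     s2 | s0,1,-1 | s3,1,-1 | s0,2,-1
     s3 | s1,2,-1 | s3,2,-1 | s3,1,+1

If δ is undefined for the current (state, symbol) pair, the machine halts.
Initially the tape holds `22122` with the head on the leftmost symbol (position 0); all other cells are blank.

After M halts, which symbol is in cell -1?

s0 | ___[2]2122   read 2 → write 1, move -1, go to s3
s3 | __[_]12122   read _ → write 1, move +1, go to s3
s3 | __1[1]2122   read 1 → write 2, move -1, go to s1
s1 | __[1]22122   read 1 → write 2, move +1, go to s1
s1 | __2[2]2122   read 2 → write 2, move -1, go to s3
s3 | __[2]22122   read 2 → write 2, move -1, go to s3
s3 | _[_]222122   read _ → write 1, move +1, go to s3
s3 | _1[2]22122   read 2 → write 2, move -1, go to s3
s3 | _[1]222122   read 1 → write 2, move -1, go to s1
s1 | [_]2222122
Cell -1 holds 2 when M halts.

2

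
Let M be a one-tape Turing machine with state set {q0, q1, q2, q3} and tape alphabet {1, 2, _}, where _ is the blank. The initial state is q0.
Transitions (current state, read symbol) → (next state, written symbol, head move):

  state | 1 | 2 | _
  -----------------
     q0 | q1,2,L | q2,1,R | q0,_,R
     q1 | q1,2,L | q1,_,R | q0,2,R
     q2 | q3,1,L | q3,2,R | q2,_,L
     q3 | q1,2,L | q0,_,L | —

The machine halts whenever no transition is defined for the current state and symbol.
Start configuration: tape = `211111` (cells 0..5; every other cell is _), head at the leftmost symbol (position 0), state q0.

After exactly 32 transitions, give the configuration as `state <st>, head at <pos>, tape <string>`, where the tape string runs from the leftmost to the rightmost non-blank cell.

q0 | _[2]11111   read 2 → write 1, move R, go to q2
q2 | _1[1]1111   read 1 → write 1, move L, go to q3
q3 | _[1]11111   read 1 → write 2, move L, go to q1
q1 | [_]211111   read _ → write 2, move R, go to q0
q0 | 2[2]11111   read 2 → write 1, move R, go to q2
q2 | 21[1]1111   read 1 → write 1, move L, go to q3
q3 | 2[1]11111   read 1 → write 2, move L, go to q1
q1 | [2]211111   read 2 → write _, move R, go to q1
q1 | _[2]11111   read 2 → write _, move R, go to q1
q1 | __[1]1111   read 1 → write 2, move L, go to q1
q1 | _[_]21111   read _ → write 2, move R, go to q0
q0 | _2[2]1111   read 2 → write 1, move R, go to q2
q2 | _21[1]111   read 1 → write 1, move L, go to q3
q3 | _2[1]1111   read 1 → write 2, move L, go to q1
q1 | _[2]21111   read 2 → write _, move R, go to q1
q1 | __[2]1111   read 2 → write _, move R, go to q1
q1 | ___[1]111   read 1 → write 2, move L, go to q1
q1 | __[_]2111   read _ → write 2, move R, go to q0
q0 | __2[2]111   read 2 → write 1, move R, go to q2
q2 | __21[1]11   read 1 → write 1, move L, go to q3
q3 | __2[1]111   read 1 → write 2, move L, go to q1
q1 | __[2]2111   read 2 → write _, move R, go to q1
q1 | ___[2]111   read 2 → write _, move R, go to q1
q1 | ____[1]11   read 1 → write 2, move L, go to q1
q1 | ___[_]211   read _ → write 2, move R, go to q0
q0 | ___2[2]11   read 2 → write 1, move R, go to q2
q2 | ___21[1]1   read 1 → write 1, move L, go to q3
q3 | ___2[1]11   read 1 → write 2, move L, go to q1
q1 | ___[2]211   read 2 → write _, move R, go to q1
q1 | ____[2]11   read 2 → write _, move R, go to q1
q1 | _____[1]1   read 1 → write 2, move L, go to q1
q1 | ____[_]21   read _ → write 2, move R, go to q0
q0 | ____2[2]1
After 32 steps: state q0, head at 4, tape 221.

state q0, head at 4, tape 221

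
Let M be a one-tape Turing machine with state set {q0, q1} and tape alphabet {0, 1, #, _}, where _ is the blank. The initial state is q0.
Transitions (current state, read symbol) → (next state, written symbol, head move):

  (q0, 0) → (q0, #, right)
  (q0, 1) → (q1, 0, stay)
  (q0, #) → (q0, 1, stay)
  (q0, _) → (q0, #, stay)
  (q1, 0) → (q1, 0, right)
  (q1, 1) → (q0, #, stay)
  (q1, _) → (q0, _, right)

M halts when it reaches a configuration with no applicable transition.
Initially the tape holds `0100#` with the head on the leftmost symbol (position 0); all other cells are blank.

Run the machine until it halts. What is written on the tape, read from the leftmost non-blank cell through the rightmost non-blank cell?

q0 | [0]100#   read 0 → write #, move right, go to q0
q0 | #[1]00#   read 1 → write 0, move stay, go to q1
q1 | #[0]00#   read 0 → write 0, move right, go to q1
q1 | #0[0]0#   read 0 → write 0, move right, go to q1
q1 | #00[0]#   read 0 → write 0, move right, go to q1
q1 | #000[#]
The non-blank tape span at halt is #000#.

#000#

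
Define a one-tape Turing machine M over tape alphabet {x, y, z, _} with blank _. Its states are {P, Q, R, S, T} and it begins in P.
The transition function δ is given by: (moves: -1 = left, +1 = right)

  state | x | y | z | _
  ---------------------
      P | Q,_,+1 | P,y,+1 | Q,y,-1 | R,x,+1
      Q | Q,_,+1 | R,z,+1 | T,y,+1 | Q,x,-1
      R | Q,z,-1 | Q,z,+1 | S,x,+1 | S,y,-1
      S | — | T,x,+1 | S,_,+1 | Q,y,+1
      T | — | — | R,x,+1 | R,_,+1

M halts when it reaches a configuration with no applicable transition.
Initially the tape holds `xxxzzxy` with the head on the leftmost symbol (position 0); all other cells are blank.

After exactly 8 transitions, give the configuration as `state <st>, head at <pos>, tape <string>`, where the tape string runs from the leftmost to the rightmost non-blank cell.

state=P head=0 tape=[x]xxzzxy   (P,x)→(Q,_,+1)
state=Q head=1 tape=_[x]xzzxy   (Q,x)→(Q,_,+1)
state=Q head=2 tape=__[x]zzxy   (Q,x)→(Q,_,+1)
state=Q head=3 tape=___[z]zxy   (Q,z)→(T,y,+1)
state=T head=4 tape=___y[z]xy   (T,z)→(R,x,+1)
state=R head=5 tape=___yx[x]y   (R,x)→(Q,z,-1)
state=Q head=4 tape=___y[x]zy   (Q,x)→(Q,_,+1)
state=Q head=5 tape=___y_[z]y   (Q,z)→(T,y,+1)
state=T head=6 tape=___y_y[y]
After 8 steps: state T, head at 6, tape y_yy.

state T, head at 6, tape y_yy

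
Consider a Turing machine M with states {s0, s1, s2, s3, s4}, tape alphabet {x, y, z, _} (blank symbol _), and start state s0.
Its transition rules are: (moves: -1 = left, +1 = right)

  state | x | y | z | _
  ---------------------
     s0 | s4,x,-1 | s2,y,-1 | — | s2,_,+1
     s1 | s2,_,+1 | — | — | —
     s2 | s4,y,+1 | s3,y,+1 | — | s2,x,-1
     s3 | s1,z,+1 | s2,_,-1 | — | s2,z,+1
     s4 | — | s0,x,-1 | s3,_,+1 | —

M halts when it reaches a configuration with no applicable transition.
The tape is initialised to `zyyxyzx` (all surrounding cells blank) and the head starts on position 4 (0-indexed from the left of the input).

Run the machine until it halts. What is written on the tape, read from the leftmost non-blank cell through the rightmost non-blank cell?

s0 | zyyx[y]zx_   read y → write y, move -1, go to s2
s2 | zyy[x]yzx_   read x → write y, move +1, go to s4
s4 | zyyy[y]zx_   read y → write x, move -1, go to s0
s0 | zyy[y]xzx_   read y → write y, move -1, go to s2
s2 | zy[y]yxzx_   read y → write y, move +1, go to s3
s3 | zyy[y]xzx_   read y → write _, move -1, go to s2
s2 | zy[y]_xzx_   read y → write y, move +1, go to s3
s3 | zyy[_]xzx_   read _ → write z, move +1, go to s2
s2 | zyyz[x]zx_   read x → write y, move +1, go to s4
s4 | zyyzy[z]x_   read z → write _, move +1, go to s3
s3 | zyyzy_[x]_   read x → write z, move +1, go to s1
s1 | zyyzy_z[_]
The non-blank tape span at halt is zyyzy_z.

zyyzy_z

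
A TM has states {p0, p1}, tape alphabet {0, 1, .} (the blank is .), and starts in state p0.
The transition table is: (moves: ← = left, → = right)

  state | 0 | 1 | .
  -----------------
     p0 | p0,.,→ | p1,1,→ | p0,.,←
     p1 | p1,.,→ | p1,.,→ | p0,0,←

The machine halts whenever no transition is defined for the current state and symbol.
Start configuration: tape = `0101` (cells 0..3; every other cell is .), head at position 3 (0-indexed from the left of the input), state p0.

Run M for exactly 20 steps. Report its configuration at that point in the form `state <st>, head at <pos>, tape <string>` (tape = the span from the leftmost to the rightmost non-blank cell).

p0 | 010[1]...   read 1 → write 1, move →, go to p1
p1 | 0101[.]..   read . → write 0, move ←, go to p0
p0 | 010[1]0..   read 1 → write 1, move →, go to p1
p1 | 0101[0]..   read 0 → write ., move →, go to p1
p1 | 0101.[.].   read . → write 0, move ←, go to p0
p0 | 0101[.]0.   read . → write ., move ←, go to p0
p0 | 010[1].0.   read 1 → write 1, move →, go to p1
p1 | 0101[.]0.   read . → write 0, move ←, go to p0
p0 | 010[1]00.   read 1 → write 1, move →, go to p1
p1 | 0101[0]0.   read 0 → write ., move →, go to p1
p1 | 0101.[0].   read 0 → write ., move →, go to p1
p1 | 0101..[.]   read . → write 0, move ←, go to p0
p0 | 0101.[.]0   read . → write ., move ←, go to p0
p0 | 0101[.].0   read . → write ., move ←, go to p0
p0 | 010[1]..0   read 1 → write 1, move →, go to p1
p1 | 0101[.].0   read . → write 0, move ←, go to p0
p0 | 010[1]0.0   read 1 → write 1, move →, go to p1
p1 | 0101[0].0   read 0 → write ., move →, go to p1
p1 | 0101.[.]0   read . → write 0, move ←, go to p0
p0 | 0101[.]00   read . → write ., move ←, go to p0
p0 | 010[1].00
After 20 steps: state p0, head at 3, tape 0101.00.

state p0, head at 3, tape 0101.00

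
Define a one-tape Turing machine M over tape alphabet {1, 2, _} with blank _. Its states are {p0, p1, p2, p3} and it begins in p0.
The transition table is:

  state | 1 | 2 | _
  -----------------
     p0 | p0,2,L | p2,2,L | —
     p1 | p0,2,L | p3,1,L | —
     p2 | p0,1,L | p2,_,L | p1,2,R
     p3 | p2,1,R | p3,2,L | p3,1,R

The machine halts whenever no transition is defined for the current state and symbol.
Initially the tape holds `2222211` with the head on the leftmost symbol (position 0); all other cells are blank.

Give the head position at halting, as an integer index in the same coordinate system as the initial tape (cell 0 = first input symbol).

p0 | ___[2]222211   read 2 → write 2, move L, go to p2
p2 | __[_]2222211   read _ → write 2, move R, go to p1
p1 | __2[2]222211   read 2 → write 1, move L, go to p3
p3 | __[2]1222211   read 2 → write 2, move L, go to p3
p3 | _[_]21222211   read _ → write 1, move R, go to p3
p3 | _1[2]1222211   read 2 → write 2, move L, go to p3
p3 | _[1]21222211   read 1 → write 1, move R, go to p2
p2 | _1[2]1222211   read 2 → write _, move L, go to p2
p2 | _[1]_1222211   read 1 → write 1, move L, go to p0
p0 | [_]1_1222211
At halt the head is at cell -3.

-3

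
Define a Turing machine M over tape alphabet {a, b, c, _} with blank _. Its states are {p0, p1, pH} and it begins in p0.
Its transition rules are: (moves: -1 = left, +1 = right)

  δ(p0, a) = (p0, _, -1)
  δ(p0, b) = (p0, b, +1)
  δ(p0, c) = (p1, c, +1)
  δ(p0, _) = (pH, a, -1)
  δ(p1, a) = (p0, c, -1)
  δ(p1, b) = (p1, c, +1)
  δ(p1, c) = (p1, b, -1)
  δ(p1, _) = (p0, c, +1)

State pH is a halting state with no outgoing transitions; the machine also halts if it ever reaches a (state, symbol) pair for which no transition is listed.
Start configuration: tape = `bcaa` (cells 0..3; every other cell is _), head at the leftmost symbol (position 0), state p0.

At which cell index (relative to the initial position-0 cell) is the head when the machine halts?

3

state=p0 head=0 tape=_[b]caa_   (p0,b)→(p0,b,+1)
state=p0 head=1 tape=_b[c]aa_   (p0,c)→(p1,c,+1)
state=p1 head=2 tape=_bc[a]a_   (p1,a)→(p0,c,-1)
state=p0 head=1 tape=_b[c]ca_   (p0,c)→(p1,c,+1)
state=p1 head=2 tape=_bc[c]a_   (p1,c)→(p1,b,-1)
state=p1 head=1 tape=_b[c]ba_   (p1,c)→(p1,b,-1)
state=p1 head=0 tape=_[b]bba_   (p1,b)→(p1,c,+1)
state=p1 head=1 tape=_c[b]ba_   (p1,b)→(p1,c,+1)
state=p1 head=2 tape=_cc[b]a_   (p1,b)→(p1,c,+1)
state=p1 head=3 tape=_ccc[a]_   (p1,a)→(p0,c,-1)
state=p0 head=2 tape=_cc[c]c_   (p0,c)→(p1,c,+1)
state=p1 head=3 tape=_ccc[c]_   (p1,c)→(p1,b,-1)
state=p1 head=2 tape=_cc[c]b_   (p1,c)→(p1,b,-1)
state=p1 head=1 tape=_c[c]bb_   (p1,c)→(p1,b,-1)
state=p1 head=0 tape=_[c]bbb_   (p1,c)→(p1,b,-1)
state=p1 head=-1 tape=[_]bbbb_   (p1,_)→(p0,c,+1)
state=p0 head=0 tape=c[b]bbb_   (p0,b)→(p0,b,+1)
state=p0 head=1 tape=cb[b]bb_   (p0,b)→(p0,b,+1)
state=p0 head=2 tape=cbb[b]b_   (p0,b)→(p0,b,+1)
state=p0 head=3 tape=cbbb[b]_   (p0,b)→(p0,b,+1)
state=p0 head=4 tape=cbbbb[_]   (p0,_)→(pH,a,-1)
state=pH head=3 tape=cbbb[b]a
At halt the head is at cell 3.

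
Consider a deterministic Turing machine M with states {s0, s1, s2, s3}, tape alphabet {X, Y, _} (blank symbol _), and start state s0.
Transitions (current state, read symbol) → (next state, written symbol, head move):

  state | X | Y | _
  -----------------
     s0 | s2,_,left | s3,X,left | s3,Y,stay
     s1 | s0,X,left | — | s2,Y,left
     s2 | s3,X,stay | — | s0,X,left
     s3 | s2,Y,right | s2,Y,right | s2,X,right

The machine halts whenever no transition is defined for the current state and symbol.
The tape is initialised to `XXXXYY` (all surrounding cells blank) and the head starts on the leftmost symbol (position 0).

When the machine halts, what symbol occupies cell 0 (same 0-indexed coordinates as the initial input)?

state=s0 head=0 tape=__[X]XXXYY   (s0,X)→(s2,_,left)
state=s2 head=-1 tape=_[_]_XXXYY   (s2,_)→(s0,X,left)
state=s0 head=-2 tape=[_]X_XXXYY   (s0,_)→(s3,Y,stay)
state=s3 head=-2 tape=[Y]X_XXXYY   (s3,Y)→(s2,Y,right)
state=s2 head=-1 tape=Y[X]_XXXYY   (s2,X)→(s3,X,stay)
state=s3 head=-1 tape=Y[X]_XXXYY   (s3,X)→(s2,Y,right)
state=s2 head=0 tape=YY[_]XXXYY   (s2,_)→(s0,X,left)
state=s0 head=-1 tape=Y[Y]XXXXYY   (s0,Y)→(s3,X,left)
state=s3 head=-2 tape=[Y]XXXXXYY   (s3,Y)→(s2,Y,right)
state=s2 head=-1 tape=Y[X]XXXXYY   (s2,X)→(s3,X,stay)
state=s3 head=-1 tape=Y[X]XXXXYY   (s3,X)→(s2,Y,right)
state=s2 head=0 tape=YY[X]XXXYY   (s2,X)→(s3,X,stay)
state=s3 head=0 tape=YY[X]XXXYY   (s3,X)→(s2,Y,right)
state=s2 head=1 tape=YYY[X]XXYY   (s2,X)→(s3,X,stay)
state=s3 head=1 tape=YYY[X]XXYY   (s3,X)→(s2,Y,right)
state=s2 head=2 tape=YYYY[X]XYY   (s2,X)→(s3,X,stay)
state=s3 head=2 tape=YYYY[X]XYY   (s3,X)→(s2,Y,right)
state=s2 head=3 tape=YYYYY[X]YY   (s2,X)→(s3,X,stay)
state=s3 head=3 tape=YYYYY[X]YY   (s3,X)→(s2,Y,right)
state=s2 head=4 tape=YYYYYY[Y]Y
Cell 0 holds Y when M halts.

Y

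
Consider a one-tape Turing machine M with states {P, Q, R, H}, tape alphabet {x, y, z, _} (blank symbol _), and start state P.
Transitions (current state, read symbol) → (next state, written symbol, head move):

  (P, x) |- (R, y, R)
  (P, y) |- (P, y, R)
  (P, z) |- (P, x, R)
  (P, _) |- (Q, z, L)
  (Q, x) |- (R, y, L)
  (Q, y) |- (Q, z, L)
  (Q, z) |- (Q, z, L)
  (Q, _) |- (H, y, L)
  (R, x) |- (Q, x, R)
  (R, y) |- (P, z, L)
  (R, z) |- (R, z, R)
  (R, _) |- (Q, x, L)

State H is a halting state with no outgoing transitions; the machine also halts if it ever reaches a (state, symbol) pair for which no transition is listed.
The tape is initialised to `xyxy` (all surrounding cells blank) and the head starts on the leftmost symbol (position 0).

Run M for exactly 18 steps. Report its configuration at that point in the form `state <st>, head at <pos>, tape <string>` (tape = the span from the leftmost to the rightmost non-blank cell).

state=P head=0 tape=[x]yxy__   (P,x)→(R,y,R)
state=R head=1 tape=y[y]xy__   (R,y)→(P,z,L)
state=P head=0 tape=[y]zxy__   (P,y)→(P,y,R)
state=P head=1 tape=y[z]xy__   (P,z)→(P,x,R)
state=P head=2 tape=yx[x]y__   (P,x)→(R,y,R)
state=R head=3 tape=yxy[y]__   (R,y)→(P,z,L)
state=P head=2 tape=yx[y]z__   (P,y)→(P,y,R)
state=P head=3 tape=yxy[z]__   (P,z)→(P,x,R)
state=P head=4 tape=yxyx[_]_   (P,_)→(Q,z,L)
state=Q head=3 tape=yxy[x]z_   (Q,x)→(R,y,L)
state=R head=2 tape=yx[y]yz_   (R,y)→(P,z,L)
state=P head=1 tape=y[x]zyz_   (P,x)→(R,y,R)
state=R head=2 tape=yy[z]yz_   (R,z)→(R,z,R)
state=R head=3 tape=yyz[y]z_   (R,y)→(P,z,L)
state=P head=2 tape=yy[z]zz_   (P,z)→(P,x,R)
state=P head=3 tape=yyx[z]z_   (P,z)→(P,x,R)
state=P head=4 tape=yyxx[z]_   (P,z)→(P,x,R)
state=P head=5 tape=yyxxx[_]   (P,_)→(Q,z,L)
state=Q head=4 tape=yyxx[x]z
After 18 steps: state Q, head at 4, tape yyxxxz.

state Q, head at 4, tape yyxxxz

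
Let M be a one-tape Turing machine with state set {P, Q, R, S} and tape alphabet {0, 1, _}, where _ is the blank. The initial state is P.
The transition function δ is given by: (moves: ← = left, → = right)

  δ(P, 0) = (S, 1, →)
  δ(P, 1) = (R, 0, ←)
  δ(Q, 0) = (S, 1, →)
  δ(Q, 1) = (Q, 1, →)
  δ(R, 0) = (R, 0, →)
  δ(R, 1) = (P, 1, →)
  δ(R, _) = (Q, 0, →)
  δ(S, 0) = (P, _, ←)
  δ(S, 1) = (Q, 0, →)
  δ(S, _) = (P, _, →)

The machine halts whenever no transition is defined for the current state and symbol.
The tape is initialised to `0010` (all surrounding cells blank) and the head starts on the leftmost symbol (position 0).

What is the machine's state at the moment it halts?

Q

state=P head=0 tape=_[0]010_   (P,0)→(S,1,→)
state=S head=1 tape=_1[0]10_   (S,0)→(P,_,←)
state=P head=0 tape=_[1]_10_   (P,1)→(R,0,←)
state=R head=-1 tape=[_]0_10_   (R,_)→(Q,0,→)
state=Q head=0 tape=0[0]_10_   (Q,0)→(S,1,→)
state=S head=1 tape=01[_]10_   (S,_)→(P,_,→)
state=P head=2 tape=01_[1]0_   (P,1)→(R,0,←)
state=R head=1 tape=01[_]00_   (R,_)→(Q,0,→)
state=Q head=2 tape=010[0]0_   (Q,0)→(S,1,→)
state=S head=3 tape=0101[0]_   (S,0)→(P,_,←)
state=P head=2 tape=010[1]__   (P,1)→(R,0,←)
state=R head=1 tape=01[0]0__   (R,0)→(R,0,→)
state=R head=2 tape=010[0]__   (R,0)→(R,0,→)
state=R head=3 tape=0100[_]_   (R,_)→(Q,0,→)
state=Q head=4 tape=01000[_]
No transition is defined for (Q, _); M halts in state Q.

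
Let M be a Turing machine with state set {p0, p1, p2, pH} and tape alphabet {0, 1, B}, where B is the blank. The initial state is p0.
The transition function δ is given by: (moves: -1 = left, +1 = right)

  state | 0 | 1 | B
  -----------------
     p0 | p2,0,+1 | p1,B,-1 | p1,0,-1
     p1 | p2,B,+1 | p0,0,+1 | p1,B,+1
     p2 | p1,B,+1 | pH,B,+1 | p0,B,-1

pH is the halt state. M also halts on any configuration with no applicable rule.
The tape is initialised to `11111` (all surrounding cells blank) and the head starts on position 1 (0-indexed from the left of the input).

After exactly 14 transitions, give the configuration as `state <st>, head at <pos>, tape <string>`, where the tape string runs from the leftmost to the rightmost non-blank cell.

p0 | 1[1]111   read 1 → write B, move -1, go to p1
p1 | [1]B111   read 1 → write 0, move +1, go to p0
p0 | 0[B]111   read B → write 0, move -1, go to p1
p1 | [0]0111   read 0 → write B, move +1, go to p2
p2 | B[0]111   read 0 → write B, move +1, go to p1
p1 | BB[1]11   read 1 → write 0, move +1, go to p0
p0 | BB0[1]1   read 1 → write B, move -1, go to p1
p1 | BB[0]B1   read 0 → write B, move +1, go to p2
p2 | BBB[B]1   read B → write B, move -1, go to p0
p0 | BB[B]B1   read B → write 0, move -1, go to p1
p1 | B[B]0B1   read B → write B, move +1, go to p1
p1 | BB[0]B1   read 0 → write B, move +1, go to p2
p2 | BBB[B]1   read B → write B, move -1, go to p0
p0 | BB[B]B1   read B → write 0, move -1, go to p1
p1 | B[B]0B1
After 14 steps: state p1, head at 1, tape 0B1.

state p1, head at 1, tape 0B1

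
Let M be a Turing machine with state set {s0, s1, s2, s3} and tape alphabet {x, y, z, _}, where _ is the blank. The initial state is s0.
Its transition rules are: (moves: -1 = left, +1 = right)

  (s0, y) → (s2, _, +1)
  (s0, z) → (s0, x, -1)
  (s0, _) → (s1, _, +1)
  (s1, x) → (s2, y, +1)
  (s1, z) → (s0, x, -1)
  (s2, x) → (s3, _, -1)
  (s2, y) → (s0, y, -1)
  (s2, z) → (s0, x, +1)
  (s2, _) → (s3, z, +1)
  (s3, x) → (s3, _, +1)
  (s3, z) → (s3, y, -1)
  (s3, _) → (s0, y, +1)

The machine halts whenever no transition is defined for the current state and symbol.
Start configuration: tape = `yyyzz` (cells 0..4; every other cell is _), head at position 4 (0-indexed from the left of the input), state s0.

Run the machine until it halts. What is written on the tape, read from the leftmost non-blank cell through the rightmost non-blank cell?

yyy_yzy

s0 | yyyz[z]____   read z → write x, move -1, go to s0
s0 | yyy[z]x____   read z → write x, move -1, go to s0
s0 | yy[y]xx____   read y → write _, move +1, go to s2
s2 | yy_[x]x____   read x → write _, move -1, go to s3
s3 | yy[_]_x____   read _ → write y, move +1, go to s0
s0 | yyy[_]x____   read _ → write _, move +1, go to s1
s1 | yyy_[x]____   read x → write y, move +1, go to s2
s2 | yyy_y[_]___   read _ → write z, move +1, go to s3
s3 | yyy_yz[_]__   read _ → write y, move +1, go to s0
s0 | yyy_yzy[_]_   read _ → write _, move +1, go to s1
s1 | yyy_yzy_[_]
The non-blank tape span at halt is yyy_yzy.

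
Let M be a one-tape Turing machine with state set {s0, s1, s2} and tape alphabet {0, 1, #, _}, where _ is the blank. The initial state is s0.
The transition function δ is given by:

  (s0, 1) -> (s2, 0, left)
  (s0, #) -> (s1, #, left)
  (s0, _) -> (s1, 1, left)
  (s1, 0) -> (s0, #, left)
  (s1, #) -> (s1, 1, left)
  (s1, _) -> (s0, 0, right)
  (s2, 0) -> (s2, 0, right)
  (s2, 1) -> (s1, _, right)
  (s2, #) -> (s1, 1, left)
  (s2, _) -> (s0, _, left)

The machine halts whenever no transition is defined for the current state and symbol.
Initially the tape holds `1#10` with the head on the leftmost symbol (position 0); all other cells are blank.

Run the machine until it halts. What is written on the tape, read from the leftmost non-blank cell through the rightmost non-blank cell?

00_0#10

state=s0 head=0 tape=___[1]#10   (s0,1)→(s2,0,left)
state=s2 head=-1 tape=__[_]0#10   (s2,_)→(s0,_,left)
state=s0 head=-2 tape=_[_]_0#10   (s0,_)→(s1,1,left)
state=s1 head=-3 tape=[_]1_0#10   (s1,_)→(s0,0,right)
state=s0 head=-2 tape=0[1]_0#10   (s0,1)→(s2,0,left)
state=s2 head=-3 tape=[0]0_0#10   (s2,0)→(s2,0,right)
state=s2 head=-2 tape=0[0]_0#10   (s2,0)→(s2,0,right)
state=s2 head=-1 tape=00[_]0#10   (s2,_)→(s0,_,left)
state=s0 head=-2 tape=0[0]_0#10
The non-blank tape span at halt is 00_0#10.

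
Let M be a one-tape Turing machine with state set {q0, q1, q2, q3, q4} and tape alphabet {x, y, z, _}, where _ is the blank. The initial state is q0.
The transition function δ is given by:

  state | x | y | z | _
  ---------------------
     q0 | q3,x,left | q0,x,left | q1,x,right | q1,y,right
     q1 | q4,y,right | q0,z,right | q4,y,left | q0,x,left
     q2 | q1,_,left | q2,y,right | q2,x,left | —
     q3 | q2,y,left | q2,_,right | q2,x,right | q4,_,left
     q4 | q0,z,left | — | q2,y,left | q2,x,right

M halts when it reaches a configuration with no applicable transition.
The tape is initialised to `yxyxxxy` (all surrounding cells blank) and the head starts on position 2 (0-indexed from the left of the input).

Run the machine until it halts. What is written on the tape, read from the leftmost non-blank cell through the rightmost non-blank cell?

yyyyyyxy

state=q0 head=2 tape=_yx[y]xxxy_   (q0,y)→(q0,x,left)
state=q0 head=1 tape=_y[x]xxxxy_   (q0,x)→(q3,x,left)
state=q3 head=0 tape=_[y]xxxxxy_   (q3,y)→(q2,_,right)
state=q2 head=1 tape=__[x]xxxxy_   (q2,x)→(q1,_,left)
state=q1 head=0 tape=_[_]_xxxxy_   (q1,_)→(q0,x,left)
state=q0 head=-1 tape=[_]x_xxxxy_   (q0,_)→(q1,y,right)
state=q1 head=0 tape=y[x]_xxxxy_   (q1,x)→(q4,y,right)
state=q4 head=1 tape=yy[_]xxxxy_   (q4,_)→(q2,x,right)
state=q2 head=2 tape=yyx[x]xxxy_   (q2,x)→(q1,_,left)
state=q1 head=1 tape=yy[x]_xxxy_   (q1,x)→(q4,y,right)
state=q4 head=2 tape=yyy[_]xxxy_   (q4,_)→(q2,x,right)
state=q2 head=3 tape=yyyx[x]xxy_   (q2,x)→(q1,_,left)
state=q1 head=2 tape=yyy[x]_xxy_   (q1,x)→(q4,y,right)
state=q4 head=3 tape=yyyy[_]xxy_   (q4,_)→(q2,x,right)
state=q2 head=4 tape=yyyyx[x]xy_   (q2,x)→(q1,_,left)
state=q1 head=3 tape=yyyy[x]_xy_   (q1,x)→(q4,y,right)
state=q4 head=4 tape=yyyyy[_]xy_   (q4,_)→(q2,x,right)
state=q2 head=5 tape=yyyyyx[x]y_   (q2,x)→(q1,_,left)
state=q1 head=4 tape=yyyyy[x]_y_   (q1,x)→(q4,y,right)
state=q4 head=5 tape=yyyyyy[_]y_   (q4,_)→(q2,x,right)
state=q2 head=6 tape=yyyyyyx[y]_   (q2,y)→(q2,y,right)
state=q2 head=7 tape=yyyyyyxy[_]
The non-blank tape span at halt is yyyyyyxy.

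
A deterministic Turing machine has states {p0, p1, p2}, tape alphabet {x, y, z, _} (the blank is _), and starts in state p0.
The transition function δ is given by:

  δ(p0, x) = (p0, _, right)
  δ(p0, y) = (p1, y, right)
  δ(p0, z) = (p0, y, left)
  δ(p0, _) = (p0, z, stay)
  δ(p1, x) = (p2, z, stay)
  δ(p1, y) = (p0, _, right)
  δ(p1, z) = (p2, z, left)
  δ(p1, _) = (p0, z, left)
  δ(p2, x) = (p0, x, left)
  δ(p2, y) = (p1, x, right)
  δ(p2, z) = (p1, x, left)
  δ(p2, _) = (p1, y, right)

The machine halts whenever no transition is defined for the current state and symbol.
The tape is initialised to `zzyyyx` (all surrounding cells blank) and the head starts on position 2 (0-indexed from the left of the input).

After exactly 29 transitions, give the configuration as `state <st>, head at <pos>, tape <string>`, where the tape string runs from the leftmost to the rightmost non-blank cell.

state=p0 head=2 tape=zz[y]yyx__   (p0,y)→(p1,y,right)
state=p1 head=3 tape=zzy[y]yx__   (p1,y)→(p0,_,right)
state=p0 head=4 tape=zzy_[y]x__   (p0,y)→(p1,y,right)
state=p1 head=5 tape=zzy_y[x]__   (p1,x)→(p2,z,stay)
state=p2 head=5 tape=zzy_y[z]__   (p2,z)→(p1,x,left)
state=p1 head=4 tape=zzy_[y]x__   (p1,y)→(p0,_,right)
state=p0 head=5 tape=zzy__[x]__   (p0,x)→(p0,_,right)
state=p0 head=6 tape=zzy___[_]_   (p0,_)→(p0,z,stay)
state=p0 head=6 tape=zzy___[z]_   (p0,z)→(p0,y,left)
state=p0 head=5 tape=zzy__[_]y_   (p0,_)→(p0,z,stay)
state=p0 head=5 tape=zzy__[z]y_   (p0,z)→(p0,y,left)
state=p0 head=4 tape=zzy_[_]yy_   (p0,_)→(p0,z,stay)
state=p0 head=4 tape=zzy_[z]yy_   (p0,z)→(p0,y,left)
state=p0 head=3 tape=zzy[_]yyy_   (p0,_)→(p0,z,stay)
state=p0 head=3 tape=zzy[z]yyy_   (p0,z)→(p0,y,left)
state=p0 head=2 tape=zz[y]yyyy_   (p0,y)→(p1,y,right)
state=p1 head=3 tape=zzy[y]yyy_   (p1,y)→(p0,_,right)
state=p0 head=4 tape=zzy_[y]yy_   (p0,y)→(p1,y,right)
state=p1 head=5 tape=zzy_y[y]y_   (p1,y)→(p0,_,right)
state=p0 head=6 tape=zzy_y_[y]_   (p0,y)→(p1,y,right)
state=p1 head=7 tape=zzy_y_y[_]   (p1,_)→(p0,z,left)
state=p0 head=6 tape=zzy_y_[y]z   (p0,y)→(p1,y,right)
state=p1 head=7 tape=zzy_y_y[z]   (p1,z)→(p2,z,left)
state=p2 head=6 tape=zzy_y_[y]z   (p2,y)→(p1,x,right)
state=p1 head=7 tape=zzy_y_x[z]   (p1,z)→(p2,z,left)
state=p2 head=6 tape=zzy_y_[x]z   (p2,x)→(p0,x,left)
state=p0 head=5 tape=zzy_y[_]xz   (p0,_)→(p0,z,stay)
state=p0 head=5 tape=zzy_y[z]xz   (p0,z)→(p0,y,left)
state=p0 head=4 tape=zzy_[y]yxz   (p0,y)→(p1,y,right)
state=p1 head=5 tape=zzy_y[y]xz
After 29 steps: state p1, head at 5, tape zzy_yyxz.

state p1, head at 5, tape zzy_yyxz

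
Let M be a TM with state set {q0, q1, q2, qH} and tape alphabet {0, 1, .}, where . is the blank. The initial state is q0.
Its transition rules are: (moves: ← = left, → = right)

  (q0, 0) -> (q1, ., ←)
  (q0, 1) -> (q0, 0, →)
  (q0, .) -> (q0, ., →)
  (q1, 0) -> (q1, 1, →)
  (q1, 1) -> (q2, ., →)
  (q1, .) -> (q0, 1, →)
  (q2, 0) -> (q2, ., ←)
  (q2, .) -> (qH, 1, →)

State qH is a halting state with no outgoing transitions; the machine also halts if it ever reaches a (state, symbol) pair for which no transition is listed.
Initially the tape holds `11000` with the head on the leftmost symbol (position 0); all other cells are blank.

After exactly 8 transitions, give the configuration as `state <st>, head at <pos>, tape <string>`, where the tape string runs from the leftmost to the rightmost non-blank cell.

state qH, head at 4, tape 01.10

state=q0 head=0 tape=[1]1000   (q0,1)→(q0,0,→)
state=q0 head=1 tape=0[1]000   (q0,1)→(q0,0,→)
state=q0 head=2 tape=00[0]00   (q0,0)→(q1,.,←)
state=q1 head=1 tape=0[0].00   (q1,0)→(q1,1,→)
state=q1 head=2 tape=01[.]00   (q1,.)→(q0,1,→)
state=q0 head=3 tape=011[0]0   (q0,0)→(q1,.,←)
state=q1 head=2 tape=01[1].0   (q1,1)→(q2,.,→)
state=q2 head=3 tape=01.[.]0   (q2,.)→(qH,1,→)
state=qH head=4 tape=01.1[0]
After 8 steps: state qH, head at 4, tape 01.10.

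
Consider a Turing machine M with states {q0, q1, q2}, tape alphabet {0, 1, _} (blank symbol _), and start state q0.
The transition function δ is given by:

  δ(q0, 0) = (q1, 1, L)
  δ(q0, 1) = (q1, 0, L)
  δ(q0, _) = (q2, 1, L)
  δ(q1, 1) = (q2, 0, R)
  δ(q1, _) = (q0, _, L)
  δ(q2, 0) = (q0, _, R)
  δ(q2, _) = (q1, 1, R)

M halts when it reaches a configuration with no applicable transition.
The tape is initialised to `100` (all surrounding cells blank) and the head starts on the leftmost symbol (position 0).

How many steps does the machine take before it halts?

q0 | ___[1]00   read 1 → write 0, move L, go to q1
q1 | __[_]000   read _ → write _, move L, go to q0
q0 | _[_]_000   read _ → write 1, move L, go to q2
q2 | [_]1_000   read _ → write 1, move R, go to q1
q1 | 1[1]_000   read 1 → write 0, move R, go to q2
q2 | 10[_]000   read _ → write 1, move R, go to q1
q1 | 101[0]00
M halts after 6 transitions.

6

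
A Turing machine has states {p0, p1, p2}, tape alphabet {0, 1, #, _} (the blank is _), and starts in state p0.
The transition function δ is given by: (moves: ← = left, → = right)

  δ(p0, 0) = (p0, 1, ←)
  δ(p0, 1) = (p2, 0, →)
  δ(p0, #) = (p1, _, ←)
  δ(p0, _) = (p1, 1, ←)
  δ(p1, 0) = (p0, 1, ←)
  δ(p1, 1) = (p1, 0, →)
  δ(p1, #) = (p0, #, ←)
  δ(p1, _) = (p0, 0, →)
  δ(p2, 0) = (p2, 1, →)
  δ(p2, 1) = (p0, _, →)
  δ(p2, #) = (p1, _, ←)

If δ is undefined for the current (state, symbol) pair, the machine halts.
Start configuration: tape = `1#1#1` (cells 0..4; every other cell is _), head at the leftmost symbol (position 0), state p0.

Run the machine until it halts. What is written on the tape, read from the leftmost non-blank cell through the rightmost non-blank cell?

00_0_0_000

p0 | ____[1]#1#1__   read 1 → write 0, move →, go to p2
p2 | ____0[#]1#1__   read # → write _, move ←, go to p1
p1 | ____[0]_1#1__   read 0 → write 1, move ←, go to p0
p0 | ___[_]1_1#1__   read _ → write 1, move ←, go to p1
p1 | __[_]11_1#1__   read _ → write 0, move →, go to p0
p0 | __0[1]1_1#1__   read 1 → write 0, move →, go to p2
p2 | __00[1]_1#1__   read 1 → write _, move →, go to p0
p0 | __00_[_]1#1__   read _ → write 1, move ←, go to p1
p1 | __00[_]11#1__   read _ → write 0, move →, go to p0
p0 | __000[1]1#1__   read 1 → write 0, move →, go to p2
p2 | __0000[1]#1__   read 1 → write _, move →, go to p0
p0 | __0000_[#]1__   read # → write _, move ←, go to p1
p1 | __0000[_]_1__   read _ → write 0, move →, go to p0
p0 | __00000[_]1__   read _ → write 1, move ←, go to p1
p1 | __0000[0]11__   read 0 → write 1, move ←, go to p0
p0 | __000[0]111__   read 0 → write 1, move ←, go to p0
p0 | __00[0]1111__   read 0 → write 1, move ←, go to p0
p0 | __0[0]11111__   read 0 → write 1, move ←, go to p0
p0 | __[0]111111__   read 0 → write 1, move ←, go to p0
p0 | _[_]1111111__   read _ → write 1, move ←, go to p1
p1 | [_]11111111__   read _ → write 0, move →, go to p0
p0 | 0[1]1111111__   read 1 → write 0, move →, go to p2
p2 | 00[1]111111__   read 1 → write _, move →, go to p0
p0 | 00_[1]11111__   read 1 → write 0, move →, go to p2
p2 | 00_0[1]1111__   read 1 → write _, move →, go to p0
p0 | 00_0_[1]111__   read 1 → write 0, move →, go to p2
p2 | 00_0_0[1]11__   read 1 → write _, move →, go to p0
p0 | 00_0_0_[1]1__   read 1 → write 0, move →, go to p2
p2 | 00_0_0_0[1]__   read 1 → write _, move →, go to p0
p0 | 00_0_0_0_[_]_   read _ → write 1, move ←, go to p1
p1 | 00_0_0_0[_]1_   read _ → write 0, move →, go to p0
p0 | 00_0_0_00[1]_   read 1 → write 0, move →, go to p2
p2 | 00_0_0_000[_]
The non-blank tape span at halt is 00_0_0_000.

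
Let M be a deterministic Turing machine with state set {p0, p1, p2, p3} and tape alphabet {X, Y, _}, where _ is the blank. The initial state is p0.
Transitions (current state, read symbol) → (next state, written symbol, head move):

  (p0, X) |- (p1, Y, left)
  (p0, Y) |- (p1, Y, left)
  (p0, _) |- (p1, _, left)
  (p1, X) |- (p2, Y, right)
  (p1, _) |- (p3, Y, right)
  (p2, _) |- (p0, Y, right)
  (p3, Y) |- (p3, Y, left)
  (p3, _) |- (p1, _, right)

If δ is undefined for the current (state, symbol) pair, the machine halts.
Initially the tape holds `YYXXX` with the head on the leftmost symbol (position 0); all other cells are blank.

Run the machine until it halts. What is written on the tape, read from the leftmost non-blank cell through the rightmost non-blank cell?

YYYXXX

state=p0 head=0 tape=__[Y]YXXX   (p0,Y)→(p1,Y,left)
state=p1 head=-1 tape=_[_]YYXXX   (p1,_)→(p3,Y,right)
state=p3 head=0 tape=_Y[Y]YXXX   (p3,Y)→(p3,Y,left)
state=p3 head=-1 tape=_[Y]YYXXX   (p3,Y)→(p3,Y,left)
state=p3 head=-2 tape=[_]YYYXXX   (p3,_)→(p1,_,right)
state=p1 head=-1 tape=_[Y]YYXXX
The non-blank tape span at halt is YYYXXX.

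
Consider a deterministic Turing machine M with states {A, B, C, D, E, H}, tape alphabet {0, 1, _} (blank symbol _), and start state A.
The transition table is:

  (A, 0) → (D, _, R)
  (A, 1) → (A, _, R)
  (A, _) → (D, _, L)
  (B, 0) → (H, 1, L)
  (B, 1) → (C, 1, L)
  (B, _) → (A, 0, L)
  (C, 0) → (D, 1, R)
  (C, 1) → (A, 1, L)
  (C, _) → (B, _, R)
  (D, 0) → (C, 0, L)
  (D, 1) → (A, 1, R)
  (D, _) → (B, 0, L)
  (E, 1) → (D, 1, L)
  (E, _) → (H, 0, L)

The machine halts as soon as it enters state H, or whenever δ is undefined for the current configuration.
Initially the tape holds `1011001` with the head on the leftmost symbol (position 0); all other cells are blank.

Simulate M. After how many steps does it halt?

A | [1]011001   read 1 → write _, move R, go to A
A | _[0]11001   read 0 → write _, move R, go to D
D | __[1]1001   read 1 → write 1, move R, go to A
A | __1[1]001   read 1 → write _, move R, go to A
A | __1_[0]01   read 0 → write _, move R, go to D
D | __1__[0]1   read 0 → write 0, move L, go to C
C | __1_[_]01   read _ → write _, move R, go to B
B | __1__[0]1   read 0 → write 1, move L, go to H
H | __1_[_]11
M halts after 8 transitions.

8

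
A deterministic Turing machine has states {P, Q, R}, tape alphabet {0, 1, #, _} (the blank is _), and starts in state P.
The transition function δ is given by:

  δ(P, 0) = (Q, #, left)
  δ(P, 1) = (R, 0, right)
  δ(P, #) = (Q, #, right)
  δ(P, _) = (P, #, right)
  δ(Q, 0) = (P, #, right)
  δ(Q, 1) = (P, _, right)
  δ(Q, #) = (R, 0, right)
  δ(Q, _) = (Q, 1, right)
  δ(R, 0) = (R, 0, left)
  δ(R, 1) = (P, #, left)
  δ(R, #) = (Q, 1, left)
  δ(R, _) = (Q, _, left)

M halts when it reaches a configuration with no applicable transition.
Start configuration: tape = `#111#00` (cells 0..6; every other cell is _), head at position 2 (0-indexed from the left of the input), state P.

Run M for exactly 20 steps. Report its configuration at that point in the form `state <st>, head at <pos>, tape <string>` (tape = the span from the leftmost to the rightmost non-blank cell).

state R, head at 4, tape #1#0000

state=P head=2 tape=#1[1]1#00   (P,1)→(R,0,right)
state=R head=3 tape=#10[1]#00   (R,1)→(P,#,left)
state=P head=2 tape=#1[0]##00   (P,0)→(Q,#,left)
state=Q head=1 tape=#[1]###00   (Q,1)→(P,_,right)
state=P head=2 tape=#_[#]##00   (P,#)→(Q,#,right)
state=Q head=3 tape=#_#[#]#00   (Q,#)→(R,0,right)
state=R head=4 tape=#_#0[#]00   (R,#)→(Q,1,left)
state=Q head=3 tape=#_#[0]100   (Q,0)→(P,#,right)
state=P head=4 tape=#_##[1]00   (P,1)→(R,0,right)
state=R head=5 tape=#_##0[0]0   (R,0)→(R,0,left)
state=R head=4 tape=#_##[0]00   (R,0)→(R,0,left)
state=R head=3 tape=#_#[#]000   (R,#)→(Q,1,left)
state=Q head=2 tape=#_[#]1000   (Q,#)→(R,0,right)
state=R head=3 tape=#_0[1]000   (R,1)→(P,#,left)
state=P head=2 tape=#_[0]#000   (P,0)→(Q,#,left)
state=Q head=1 tape=#[_]##000   (Q,_)→(Q,1,right)
state=Q head=2 tape=#1[#]#000   (Q,#)→(R,0,right)
state=R head=3 tape=#10[#]000   (R,#)→(Q,1,left)
state=Q head=2 tape=#1[0]1000   (Q,0)→(P,#,right)
state=P head=3 tape=#1#[1]000   (P,1)→(R,0,right)
state=R head=4 tape=#1#0[0]00
After 20 steps: state R, head at 4, tape #1#0000.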